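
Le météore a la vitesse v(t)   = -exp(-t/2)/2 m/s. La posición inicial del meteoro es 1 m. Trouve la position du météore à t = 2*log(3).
Nous devons trouver l'intégrale de notre équation de la vitesse v(t) = -exp(-t/2)/2 1 fois. La primitive de la vitesse est la position. En utilisant x(0) = 1, nous obtenons x(t) = exp(-t/2). De l'équation de la position x(t) = exp(-t/2), nous substituons t = 2*log(3) pour obtenir x = 1/3.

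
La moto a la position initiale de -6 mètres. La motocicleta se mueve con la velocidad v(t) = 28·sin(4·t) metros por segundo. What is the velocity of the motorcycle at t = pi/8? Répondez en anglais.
We have velocity v(t) = 28·sin(4·t). Substituting t = pi/8: v(pi/8) = 28.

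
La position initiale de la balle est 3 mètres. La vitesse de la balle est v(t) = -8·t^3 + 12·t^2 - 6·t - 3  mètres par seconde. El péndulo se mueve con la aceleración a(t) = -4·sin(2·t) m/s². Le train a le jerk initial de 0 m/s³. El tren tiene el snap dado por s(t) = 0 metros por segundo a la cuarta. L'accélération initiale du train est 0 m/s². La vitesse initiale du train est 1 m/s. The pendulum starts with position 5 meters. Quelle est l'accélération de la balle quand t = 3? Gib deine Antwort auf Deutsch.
Wir müssen unsere Gleichung für die Geschwindigkeit v(t) = -8·t^3 + 12·t^2 - 6·t - 3 1-mal ableiten. Durch Ableiten von der Geschwindigkeit erhalten wir die Beschleunigung: a(t) = -24·t^2 + 24·t - 6. Mit a(t) = -24·t^2 + 24·t - 6 und Einsetzen von t = 3, finden wir a = -150.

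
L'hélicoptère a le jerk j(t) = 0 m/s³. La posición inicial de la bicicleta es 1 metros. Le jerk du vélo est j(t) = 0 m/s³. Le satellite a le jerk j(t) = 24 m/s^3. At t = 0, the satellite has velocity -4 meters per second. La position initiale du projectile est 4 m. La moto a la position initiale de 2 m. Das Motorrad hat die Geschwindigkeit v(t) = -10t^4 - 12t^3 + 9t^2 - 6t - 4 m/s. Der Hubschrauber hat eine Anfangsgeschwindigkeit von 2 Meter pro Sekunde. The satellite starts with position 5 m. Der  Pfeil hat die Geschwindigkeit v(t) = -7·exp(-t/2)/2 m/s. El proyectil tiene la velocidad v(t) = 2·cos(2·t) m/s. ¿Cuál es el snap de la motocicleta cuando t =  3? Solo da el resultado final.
La respuesta es -792.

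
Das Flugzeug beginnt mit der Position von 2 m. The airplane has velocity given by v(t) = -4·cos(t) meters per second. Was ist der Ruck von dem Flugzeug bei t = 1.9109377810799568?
Ausgehend von der Geschwindigkeit v(t) = -4·cos(t), nehmen wir 2 Ableitungen. Durch Ableiten von der Geschwindigkeit erhalten wir die Beschleunigung: a(t) = 4·sin(t). Durch Ableiten von der Beschleunigung erhalten wir den Ruck: j(t) = 4·cos(t). Wir haben den Ruck j(t) = 4·cos(t). Durch Einsetzen von t = 1.9109377810799568: j(1.9109377810799568) = -1.33448178196458.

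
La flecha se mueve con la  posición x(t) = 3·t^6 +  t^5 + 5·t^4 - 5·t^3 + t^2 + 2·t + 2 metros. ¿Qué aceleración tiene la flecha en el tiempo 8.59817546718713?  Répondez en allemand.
Um dies zu lösen, müssen wir 2 Ableitungen unserer Gleichung für die Position x(t) = 3·t^6 + t^5 + 5·t^4 - 5·t^3 + t^2 + 2·t + 2 nehmen. Die Ableitung von der Position ergibt die Geschwindigkeit: v(t) = 18·t^5 + 5·t^4 + 20·t^3 - 15·t^2 + 2·t + 2. Mit d/dt von v(t) finden wir a(t) = 90·t^4 + 20·t^3 + 60·t^2 - 30·t + 2. Wir haben die Beschleunigung a(t) = 90·t^4 + 20·t^3 + 60·t^2 - 30·t + 2. Durch Einsetzen von t = 8.59817546718713: a(8.59817546718713) = 508782.492306166.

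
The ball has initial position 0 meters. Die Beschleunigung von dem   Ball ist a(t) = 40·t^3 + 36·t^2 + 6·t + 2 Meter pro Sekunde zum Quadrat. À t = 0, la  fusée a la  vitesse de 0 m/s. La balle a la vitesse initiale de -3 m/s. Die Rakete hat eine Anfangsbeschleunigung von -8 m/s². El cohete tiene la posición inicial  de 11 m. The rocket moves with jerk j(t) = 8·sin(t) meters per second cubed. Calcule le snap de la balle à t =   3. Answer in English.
To solve this, we need to take 2 derivatives of our acceleration equation a(t) = 40·t^3 + 36·t^2 + 6·t + 2. Taking d/dt of a(t), we find j(t) = 120·t^2 + 72·t + 6. The derivative of jerk gives snap: s(t) = 240·t + 72. From the given snap equation s(t) = 240·t + 72, we substitute t = 3 to get s = 792.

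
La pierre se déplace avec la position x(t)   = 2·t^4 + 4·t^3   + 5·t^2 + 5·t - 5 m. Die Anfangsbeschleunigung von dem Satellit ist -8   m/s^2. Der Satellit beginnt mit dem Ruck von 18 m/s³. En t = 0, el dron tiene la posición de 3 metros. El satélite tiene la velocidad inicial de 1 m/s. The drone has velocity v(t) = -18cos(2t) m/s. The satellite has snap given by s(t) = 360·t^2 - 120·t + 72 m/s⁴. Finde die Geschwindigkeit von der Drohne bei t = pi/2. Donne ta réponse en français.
De l'équation de la vitesse v(t) = -18·cos(2·t), nous substituons t = pi/2 pour obtenir v = 18.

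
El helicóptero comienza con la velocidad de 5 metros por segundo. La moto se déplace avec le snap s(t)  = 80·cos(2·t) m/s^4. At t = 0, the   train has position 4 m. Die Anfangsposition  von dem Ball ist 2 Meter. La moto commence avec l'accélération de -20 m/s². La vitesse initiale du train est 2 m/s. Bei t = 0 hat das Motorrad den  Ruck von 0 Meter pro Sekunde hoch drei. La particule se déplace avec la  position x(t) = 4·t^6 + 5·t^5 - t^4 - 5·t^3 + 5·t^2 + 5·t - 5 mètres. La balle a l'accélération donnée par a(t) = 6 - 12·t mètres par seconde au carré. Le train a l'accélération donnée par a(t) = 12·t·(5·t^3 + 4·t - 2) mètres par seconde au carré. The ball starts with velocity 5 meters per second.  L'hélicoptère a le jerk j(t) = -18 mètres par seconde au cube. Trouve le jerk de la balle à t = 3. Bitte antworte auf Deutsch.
Wir müssen unsere Gleichung für die Beschleunigung a(t) = 6 - 12·t 1-mal ableiten. Durch Ableiten von der Beschleunigung erhalten wir den Ruck: j(t) = -12. Wir haben den Ruck j(t) = -12. Durch Einsetzen von t = 3: j(3) = -12.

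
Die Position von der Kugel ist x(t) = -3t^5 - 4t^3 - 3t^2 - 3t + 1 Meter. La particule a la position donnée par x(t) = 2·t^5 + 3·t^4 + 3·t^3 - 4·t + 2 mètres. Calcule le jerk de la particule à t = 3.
Pour résoudre ceci, nous devons prendre 3 dérivées de notre équation de la position x(t) = 2·t^5 + 3·t^4 + 3·t^3 - 4·t + 2. En prenant d/dt de x(t), nous trouvons v(t) = 10·t^4 + 12·t^3 + 9·t^2 - 4. La dérivée de la vitesse donne l'accélération: a(t) = 40·t^3 + 36·t^2 + 18·t. En prenant d/dt de a(t), nous trouvons j(t) = 120·t^2 + 72·t + 18. En utilisant j(t) = 120·t^2 + 72·t + 18 et en substituant t = 3, nous trouvons j = 1314.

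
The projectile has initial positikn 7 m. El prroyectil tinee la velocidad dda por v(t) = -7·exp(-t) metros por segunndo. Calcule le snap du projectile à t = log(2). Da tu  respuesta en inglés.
Starting from velocity v(t) = -7·exp(-t), we take 3 derivatives. Taking d/dt of v(t), we find a(t) = 7·exp(-t). Taking d/dt of a(t), we find j(t) = -7·exp(-t). Differentiating jerk, we get snap: s(t) = 7·exp(-t). From the given snap equation s(t) = 7·exp(-t), we substitute t = log(2) to get s = 7/2.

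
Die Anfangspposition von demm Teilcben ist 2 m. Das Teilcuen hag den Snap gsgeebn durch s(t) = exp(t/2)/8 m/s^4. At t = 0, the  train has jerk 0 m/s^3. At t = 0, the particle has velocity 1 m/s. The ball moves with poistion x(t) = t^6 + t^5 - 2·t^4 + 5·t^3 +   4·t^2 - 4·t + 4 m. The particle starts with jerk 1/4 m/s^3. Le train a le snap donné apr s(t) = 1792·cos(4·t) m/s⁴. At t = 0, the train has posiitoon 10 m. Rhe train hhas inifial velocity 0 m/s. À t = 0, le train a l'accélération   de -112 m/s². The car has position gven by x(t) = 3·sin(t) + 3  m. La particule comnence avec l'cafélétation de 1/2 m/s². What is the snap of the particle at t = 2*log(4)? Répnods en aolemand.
Wir haben den Snap s(t) = exp(t/2)/8. Durch Einsetzen von t = 2*log(4): s(2*log(4)) = 1/2.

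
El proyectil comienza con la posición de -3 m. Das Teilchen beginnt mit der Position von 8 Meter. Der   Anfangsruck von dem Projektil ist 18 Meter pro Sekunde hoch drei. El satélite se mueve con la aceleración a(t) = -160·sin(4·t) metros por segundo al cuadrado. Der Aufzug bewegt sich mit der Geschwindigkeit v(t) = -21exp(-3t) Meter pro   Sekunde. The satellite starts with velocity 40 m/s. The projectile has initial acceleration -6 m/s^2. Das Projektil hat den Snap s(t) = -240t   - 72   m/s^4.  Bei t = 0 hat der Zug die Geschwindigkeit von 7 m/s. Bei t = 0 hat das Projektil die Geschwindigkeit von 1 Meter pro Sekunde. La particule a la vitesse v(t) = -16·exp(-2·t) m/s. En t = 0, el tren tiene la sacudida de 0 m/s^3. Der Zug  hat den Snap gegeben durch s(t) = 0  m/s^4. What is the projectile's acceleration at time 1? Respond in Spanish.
Debemos encontrar la antiderivada de nuestra ecuación del snap s(t) = -240·t - 72 2 veces. Tomando ∫s(t)dt y aplicando j(0) = 18, encontramos j(t) = -120·t^2 - 72·t + 18. Tomando ∫j(t)dt y aplicando a(0) = -6, encontramos a(t) = -40·t^3 - 36·t^2 + 18·t - 6. Usando a(t) = -40·t^3 - 36·t^2 + 18·t - 6 y sustituyendo t = 1, encontramos a = -64.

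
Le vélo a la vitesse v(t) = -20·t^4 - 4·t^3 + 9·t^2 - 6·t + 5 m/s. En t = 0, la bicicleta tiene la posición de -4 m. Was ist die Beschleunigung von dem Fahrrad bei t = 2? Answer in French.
Pour résoudre ceci, nous devons prendre 1 dérivée de notre équation de la vitesse v(t) = -20·t^4 - 4·t^3 + 9·t^2 - 6·t + 5. En prenant d/dt de v(t), nous trouvons a(t) = -80·t^3 - 12·t^2 + 18·t - 6. De l'équation de l'accélération a(t) = -80·t^3 - 12·t^2 + 18·t - 6, nous substituons t = 2 pour obtenir a = -658.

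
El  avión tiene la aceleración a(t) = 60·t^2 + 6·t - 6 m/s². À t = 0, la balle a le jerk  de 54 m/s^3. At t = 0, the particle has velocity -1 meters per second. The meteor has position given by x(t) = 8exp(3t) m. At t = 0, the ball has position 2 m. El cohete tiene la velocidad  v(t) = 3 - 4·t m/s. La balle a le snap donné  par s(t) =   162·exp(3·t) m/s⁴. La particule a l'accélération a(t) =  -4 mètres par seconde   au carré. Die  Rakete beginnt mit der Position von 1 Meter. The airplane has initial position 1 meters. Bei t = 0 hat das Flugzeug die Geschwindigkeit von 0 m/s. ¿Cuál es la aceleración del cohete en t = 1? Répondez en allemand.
Ausgehend von der Geschwindigkeit v(t) = 3 - 4·t, nehmen wir 1 Ableitung. Mit d/dt von v(t) finden wir a(t) = -4. Wir haben die Beschleunigung a(t) = -4. Durch Einsetzen von t = 1: a(1) = -4.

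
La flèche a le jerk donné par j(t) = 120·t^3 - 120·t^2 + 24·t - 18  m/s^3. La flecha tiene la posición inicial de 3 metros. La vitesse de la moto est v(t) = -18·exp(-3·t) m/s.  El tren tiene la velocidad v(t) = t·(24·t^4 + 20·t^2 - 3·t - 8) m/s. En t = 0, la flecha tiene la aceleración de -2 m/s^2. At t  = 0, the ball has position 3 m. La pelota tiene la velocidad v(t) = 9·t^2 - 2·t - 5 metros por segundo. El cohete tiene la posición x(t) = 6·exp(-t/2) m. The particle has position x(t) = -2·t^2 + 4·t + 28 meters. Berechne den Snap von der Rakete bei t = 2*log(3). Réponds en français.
Nous devons dériver notre équation de la position x(t) = 6·exp(-t/2) 4 fois. En prenant d/dt de x(t), nous trouvons v(t) = -3·exp(-t/2). En dérivant la vitesse, nous obtenons l'accélération: a(t) = 3·exp(-t/2)/2. En prenant d/dt de a(t), nous trouvons j(t) = -3·exp(-t/2)/4. En prenant d/dt de j(t), nous trouvons s(t) = 3·exp(-t/2)/8. En utilisant s(t) = 3·exp(-t/2)/8 et en substituant t = 2*log(3), nous trouvons s = 1/8.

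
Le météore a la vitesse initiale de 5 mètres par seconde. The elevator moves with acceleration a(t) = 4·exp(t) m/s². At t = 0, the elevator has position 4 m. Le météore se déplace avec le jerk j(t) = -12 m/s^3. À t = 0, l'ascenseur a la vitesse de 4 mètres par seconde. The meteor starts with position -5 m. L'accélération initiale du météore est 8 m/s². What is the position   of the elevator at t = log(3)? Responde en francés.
Nous devons intégrer notre équation de l'accélération a(t) = 4·exp(t) 2 fois. L'intégrale de l'accélération est la vitesse. En utilisant v(0) = 4, nous obtenons v(t) = 4·exp(t). La primitive de la vitesse, avec x(0) = 4, donne la position: x(t) = 4·exp(t). De l'équation de la position x(t) = 4·exp(t), nous substituons t = log(3) pour obtenir x = 12.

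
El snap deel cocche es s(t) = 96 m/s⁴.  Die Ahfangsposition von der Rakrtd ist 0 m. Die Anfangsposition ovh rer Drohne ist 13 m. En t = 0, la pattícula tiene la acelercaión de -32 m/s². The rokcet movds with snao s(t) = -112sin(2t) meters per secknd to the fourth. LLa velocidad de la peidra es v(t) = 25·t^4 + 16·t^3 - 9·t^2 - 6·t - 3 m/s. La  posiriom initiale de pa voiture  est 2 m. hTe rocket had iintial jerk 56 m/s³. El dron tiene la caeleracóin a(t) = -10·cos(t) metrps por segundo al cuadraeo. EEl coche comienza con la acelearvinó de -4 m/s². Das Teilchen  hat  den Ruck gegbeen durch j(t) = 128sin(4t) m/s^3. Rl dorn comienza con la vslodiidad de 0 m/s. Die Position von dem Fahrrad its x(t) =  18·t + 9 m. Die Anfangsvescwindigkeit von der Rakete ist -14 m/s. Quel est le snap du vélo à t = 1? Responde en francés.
Pour résoudre ceci, nous devons prendre 4 dérivées de notre équation de la position x(t) = 18·t + 9. En prenant d/dt de x(t), nous trouvons v(t) = 18. En prenant d/dt de v(t), nous trouvons a(t) = 0. En dérivant l'accélération, nous obtenons le jerk: j(t) = 0. En prenant d/dt de j(t), nous trouvons s(t) = 0. De l'équation du snap s(t) = 0, nous substituons t = 1 pour obtenir s = 0.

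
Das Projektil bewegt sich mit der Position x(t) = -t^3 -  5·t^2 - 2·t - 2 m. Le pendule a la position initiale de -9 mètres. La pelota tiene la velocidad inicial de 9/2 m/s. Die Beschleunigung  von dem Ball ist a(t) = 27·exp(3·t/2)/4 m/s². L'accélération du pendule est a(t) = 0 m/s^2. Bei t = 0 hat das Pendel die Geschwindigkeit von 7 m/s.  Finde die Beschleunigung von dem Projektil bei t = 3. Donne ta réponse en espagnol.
Partiendo de la posición x(t) = -t^3 - 5·t^2 - 2·t - 2, tomamos 2 derivadas. Derivando la posición, obtenemos la velocidad: v(t) = -3·t^2 - 10·t - 2. La derivada de la velocidad da la aceleración: a(t) = -6·t - 10. Tenemos la aceleración a(t) = -6·t - 10. Sustituyendo t = 3: a(3) = -28.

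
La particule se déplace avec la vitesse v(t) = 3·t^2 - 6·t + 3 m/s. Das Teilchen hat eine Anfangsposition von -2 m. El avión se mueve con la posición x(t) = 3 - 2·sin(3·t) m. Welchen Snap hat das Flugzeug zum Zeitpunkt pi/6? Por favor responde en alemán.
Ausgehend von der Position x(t) = 3 - 2·sin(3·t), nehmen wir 4 Ableitungen. Mit d/dt von x(t) finden wir v(t) = -6·cos(3·t). Durch Ableiten von der Geschwindigkeit erhalten wir die Beschleunigung: a(t) = 18·sin(3·t). Mit d/dt von a(t) finden wir j(t) = 54·cos(3·t). Mit d/dt von j(t) finden wir s(t) = -162·sin(3·t). Mit s(t) = -162·sin(3·t) und Einsetzen von t = pi/6, finden wir s = -162.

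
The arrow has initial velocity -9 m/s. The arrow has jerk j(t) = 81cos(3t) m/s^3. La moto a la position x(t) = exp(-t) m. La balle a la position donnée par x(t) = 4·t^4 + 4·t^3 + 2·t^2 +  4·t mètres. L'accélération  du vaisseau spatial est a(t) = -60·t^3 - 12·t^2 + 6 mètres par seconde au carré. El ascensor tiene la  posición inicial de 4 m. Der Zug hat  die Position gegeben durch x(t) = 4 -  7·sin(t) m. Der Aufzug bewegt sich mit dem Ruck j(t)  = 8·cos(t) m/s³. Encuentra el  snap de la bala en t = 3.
Partiendo de la posición x(t) = 4·t^4 + 4·t^3 + 2·t^2 + 4·t, tomamos 4 derivadas. La derivada de la posición da la velocidad: v(t) = 16·t^3 + 12·t^2 + 4·t + 4. La derivada de la velocidad da la aceleración: a(t) = 48·t^2 + 24·t + 4. Tomando d/dt de a(t), encontramos j(t) = 96·t + 24. Derivando la sacudida, obtenemos el snap: s(t) = 96. Usando s(t) = 96 y sustituyendo t = 3, encontramos s = 96.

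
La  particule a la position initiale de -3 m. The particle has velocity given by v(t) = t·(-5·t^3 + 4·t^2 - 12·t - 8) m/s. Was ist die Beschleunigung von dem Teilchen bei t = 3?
Wir müssen unsere Gleichung für die Geschwindigkeit v(t) = t·(-5·t^3 + 4·t^2 - 12·t - 8) 1-mal ableiten. Mit d/dt von v(t) finden wir a(t) = -5·t^3 + 4·t^2 + t·(-15·t^2 + 8·t - 12) - 12·t - 8. Aus der Gleichung für die Beschleunigung a(t) = -5·t^3 + 4·t^2 + t·(-15·t^2 + 8·t - 12) - 12·t - 8, setzen wir t = 3 ein und erhalten a = -512.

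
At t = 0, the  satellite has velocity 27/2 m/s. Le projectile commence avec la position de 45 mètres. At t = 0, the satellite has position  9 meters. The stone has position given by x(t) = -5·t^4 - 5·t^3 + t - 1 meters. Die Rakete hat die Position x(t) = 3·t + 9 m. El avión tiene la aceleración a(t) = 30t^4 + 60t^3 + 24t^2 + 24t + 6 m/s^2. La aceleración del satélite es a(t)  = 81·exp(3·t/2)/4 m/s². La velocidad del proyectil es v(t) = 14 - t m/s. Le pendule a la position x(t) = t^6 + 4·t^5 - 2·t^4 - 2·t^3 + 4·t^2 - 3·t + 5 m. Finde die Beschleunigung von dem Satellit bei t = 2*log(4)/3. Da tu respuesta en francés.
De l'équation de l'accélération a(t) = 81·exp(3·t/2)/4, nous substituons t = 2*log(4)/3 pour obtenir a = 81.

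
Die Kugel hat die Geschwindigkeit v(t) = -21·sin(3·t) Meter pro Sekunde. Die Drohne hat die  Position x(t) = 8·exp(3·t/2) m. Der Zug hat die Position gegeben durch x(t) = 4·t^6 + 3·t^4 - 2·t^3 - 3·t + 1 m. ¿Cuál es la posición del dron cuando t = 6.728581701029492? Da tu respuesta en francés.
Nous avons la position x(t) = 8·exp(3·t/2). En substituant t = 6.728581701029492: x(6.728581701029492) = 193360.981854933.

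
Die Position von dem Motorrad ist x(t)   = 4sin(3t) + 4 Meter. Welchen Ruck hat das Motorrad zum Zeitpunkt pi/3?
Wir müssen unsere Gleichung für die Position x(t) = 4·sin(3·t) + 4 3-mal ableiten. Mit d/dt von x(t) finden wir v(t) = 12·cos(3·t). Die Ableitung von der Geschwindigkeit ergibt die Beschleunigung: a(t) = -36·sin(3·t). Durch Ableiten von der Beschleunigung erhalten wir den Ruck: j(t) = -108·cos(3·t). Mit j(t) = -108·cos(3·t) und Einsetzen von t = pi/3, finden wir j = 108.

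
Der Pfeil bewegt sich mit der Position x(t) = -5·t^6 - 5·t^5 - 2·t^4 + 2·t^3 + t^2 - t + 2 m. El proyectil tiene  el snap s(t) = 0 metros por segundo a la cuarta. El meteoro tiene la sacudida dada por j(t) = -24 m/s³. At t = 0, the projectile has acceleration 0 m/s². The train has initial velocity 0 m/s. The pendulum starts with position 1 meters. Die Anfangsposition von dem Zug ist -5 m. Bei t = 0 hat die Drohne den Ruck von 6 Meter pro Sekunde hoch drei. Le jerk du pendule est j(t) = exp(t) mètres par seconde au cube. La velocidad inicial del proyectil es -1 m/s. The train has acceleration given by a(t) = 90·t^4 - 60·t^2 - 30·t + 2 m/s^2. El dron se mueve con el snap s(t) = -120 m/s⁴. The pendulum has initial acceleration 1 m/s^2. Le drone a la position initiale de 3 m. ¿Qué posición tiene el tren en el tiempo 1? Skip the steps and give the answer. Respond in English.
The answer is -11.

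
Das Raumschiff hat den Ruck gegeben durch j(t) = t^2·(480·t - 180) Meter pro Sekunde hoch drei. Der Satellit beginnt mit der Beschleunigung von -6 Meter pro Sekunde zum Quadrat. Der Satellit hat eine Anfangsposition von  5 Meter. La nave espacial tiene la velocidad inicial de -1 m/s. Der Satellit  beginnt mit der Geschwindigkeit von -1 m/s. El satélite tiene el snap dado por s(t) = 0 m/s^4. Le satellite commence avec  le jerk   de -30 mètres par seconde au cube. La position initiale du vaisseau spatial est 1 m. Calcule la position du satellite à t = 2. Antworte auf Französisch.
Pour résoudre ceci, nous devons prendre 4 intégrales de notre équation du snap s(t) = 0. En prenant ∫s(t)dt et en appliquant j(0) = -30, nous trouvons j(t) = -30. En intégrant le jerk et en utilisant la condition initiale a(0) = -6, nous obtenons a(t) = -30·t - 6. En intégrant l'accélération et en utilisant la condition initiale v(0) = -1, nous obtenons v(t) = -15·t^2 - 6·t - 1. L'intégrale de la vitesse, avec x(0) = 5, donne la position: x(t) = -5·t^3 - 3·t^2 - t + 5. En utilisant x(t) = -5·t^3 - 3·t^2 - t + 5 et en substituant t = 2, nous trouvons x = -49.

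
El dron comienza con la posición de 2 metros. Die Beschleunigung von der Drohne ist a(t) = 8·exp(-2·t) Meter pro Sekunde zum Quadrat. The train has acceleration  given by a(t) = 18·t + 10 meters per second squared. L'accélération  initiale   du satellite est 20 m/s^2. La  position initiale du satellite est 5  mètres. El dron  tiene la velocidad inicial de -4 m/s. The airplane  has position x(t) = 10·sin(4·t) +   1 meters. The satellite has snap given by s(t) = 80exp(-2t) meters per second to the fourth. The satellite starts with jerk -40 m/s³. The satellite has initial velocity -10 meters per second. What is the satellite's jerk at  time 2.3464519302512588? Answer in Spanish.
Para resolver esto, necesitamos tomar 1 integral de nuestra ecuación del snap s(t) = 80·exp(-2·t). La antiderivada del snap es la sacudida. Usando j(0) = -40, obtenemos j(t) = -40·exp(-2·t). Usando j(t) = -40·exp(-2·t) y sustituyendo t = 2.3464519302512588, encontramos j = -0.366401919865398.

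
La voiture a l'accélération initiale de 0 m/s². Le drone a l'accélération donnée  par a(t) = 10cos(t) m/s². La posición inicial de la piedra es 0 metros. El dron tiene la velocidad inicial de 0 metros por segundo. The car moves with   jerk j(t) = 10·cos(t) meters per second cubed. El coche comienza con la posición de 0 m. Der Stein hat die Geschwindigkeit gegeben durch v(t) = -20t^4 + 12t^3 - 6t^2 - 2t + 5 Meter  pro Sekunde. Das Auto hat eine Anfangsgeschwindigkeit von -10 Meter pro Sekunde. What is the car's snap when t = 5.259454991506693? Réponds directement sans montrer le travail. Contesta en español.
El snap en t = 5.259454991506693 es s = 8.54054408988800.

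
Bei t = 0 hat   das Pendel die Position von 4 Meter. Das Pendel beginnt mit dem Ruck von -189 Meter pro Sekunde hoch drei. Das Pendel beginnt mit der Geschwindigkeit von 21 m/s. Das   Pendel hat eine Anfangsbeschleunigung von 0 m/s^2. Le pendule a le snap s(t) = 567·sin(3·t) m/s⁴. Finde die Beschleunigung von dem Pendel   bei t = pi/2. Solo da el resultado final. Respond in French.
La réponse est 63.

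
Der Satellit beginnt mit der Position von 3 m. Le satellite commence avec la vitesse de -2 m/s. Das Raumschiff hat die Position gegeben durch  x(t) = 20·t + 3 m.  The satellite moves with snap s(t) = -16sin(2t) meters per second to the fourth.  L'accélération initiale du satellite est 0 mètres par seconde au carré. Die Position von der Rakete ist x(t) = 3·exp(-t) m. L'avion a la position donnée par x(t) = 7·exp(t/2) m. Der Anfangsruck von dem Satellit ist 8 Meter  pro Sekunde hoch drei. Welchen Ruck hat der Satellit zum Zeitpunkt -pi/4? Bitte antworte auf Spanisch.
Partiendo del snap s(t) = -16·sin(2·t), tomamos 1 integral. Tomando ∫s(t)dt y aplicando j(0) = 8, encontramos j(t) = 8·cos(2·t). De la ecuación de la sacudida j(t) = 8·cos(2·t), sustituimos t = -pi/4 para obtener j = 0.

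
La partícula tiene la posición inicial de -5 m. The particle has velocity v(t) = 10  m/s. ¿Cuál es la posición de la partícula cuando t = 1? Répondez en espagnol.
Para resolver esto, necesitamos tomar 1 integral de nuestra ecuación de la velocidad v(t) = 10. Tomando ∫v(t)dt y aplicando x(0) = -5, encontramos x(t) = 10·t - 5. De la ecuación de la posición x(t) = 10·t - 5, sustituimos t = 1 para obtener x = 5.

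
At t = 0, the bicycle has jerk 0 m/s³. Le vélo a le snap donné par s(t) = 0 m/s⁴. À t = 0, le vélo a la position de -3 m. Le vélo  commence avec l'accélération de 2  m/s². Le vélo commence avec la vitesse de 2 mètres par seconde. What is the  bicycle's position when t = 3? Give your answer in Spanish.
Partiendo del snap s(t) = 0, tomamos 4 integrales. Integrando el snap y usando la condición inicial j(0) = 0, obtenemos j(t) = 0. La antiderivada de la sacudida, con a(0) = 2, da la aceleración: a(t) = 2. La antiderivada de la aceleración es la velocidad. Usando v(0) = 2, obtenemos v(t) = 2·t + 2. Integrando la velocidad y usando la condición inicial x(0) = -3, obtenemos x(t) = t^2 + 2·t - 3. De la ecuación de la posición x(t) = t^2 + 2·t - 3, sustituimos t = 3 para obtener x = 12.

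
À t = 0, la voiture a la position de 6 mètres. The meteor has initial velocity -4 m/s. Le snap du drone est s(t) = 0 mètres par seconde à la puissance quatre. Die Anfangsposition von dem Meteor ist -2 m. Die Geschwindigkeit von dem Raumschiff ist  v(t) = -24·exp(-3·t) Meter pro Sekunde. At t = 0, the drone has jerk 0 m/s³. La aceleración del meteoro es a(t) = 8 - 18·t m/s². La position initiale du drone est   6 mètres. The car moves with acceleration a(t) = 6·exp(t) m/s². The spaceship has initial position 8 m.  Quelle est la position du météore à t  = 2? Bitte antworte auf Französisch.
En partant de l'accélération a(t) = 8 - 18·t, nous prenons 2 intégrales. L'intégrale de l'accélération, avec v(0) = -4, donne la vitesse: v(t) = -9·t^2 + 8·t - 4. En prenant ∫v(t)dt et en appliquant x(0) = -2, nous trouvons x(t) = -3·t^3 + 4·t^2 - 4·t - 2. Nous avons la position x(t) = -3·t^3 + 4·t^2 - 4·t - 2. En substituant t = 2: x(2) = -18.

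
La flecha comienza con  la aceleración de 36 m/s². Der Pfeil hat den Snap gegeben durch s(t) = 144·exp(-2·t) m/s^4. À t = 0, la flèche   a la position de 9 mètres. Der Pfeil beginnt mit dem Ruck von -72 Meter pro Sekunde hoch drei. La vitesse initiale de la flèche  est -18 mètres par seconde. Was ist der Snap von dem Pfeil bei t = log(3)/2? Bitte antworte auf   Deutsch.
Wir haben den Snap s(t) = 144·exp(-2·t). Durch Einsetzen von t = log(3)/2: s(log(3)/2) = 48.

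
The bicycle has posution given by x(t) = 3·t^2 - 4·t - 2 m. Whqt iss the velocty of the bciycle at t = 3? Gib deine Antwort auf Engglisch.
We must differentiate our position equation x(t) = 3·t^2 - 4·t - 2 1 time. Differentiating position, we get velocity: v(t) = 6·t - 4. From the given velocity equation v(t) = 6·t - 4, we substitute t = 3 to get v = 14.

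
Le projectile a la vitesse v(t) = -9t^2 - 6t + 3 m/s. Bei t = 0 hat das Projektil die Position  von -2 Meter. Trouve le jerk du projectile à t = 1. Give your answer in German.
Um dies zu lösen, müssen wir 2 Ableitungen unserer Gleichung für die Geschwindigkeit v(t) = -9·t^2 - 6·t + 3 nehmen. Die Ableitung von der Geschwindigkeit ergibt die Beschleunigung: a(t) = -18·t - 6. Die Ableitung von der Beschleunigung ergibt den Ruck: j(t) = -18. Aus der Gleichung für den Ruck j(t) = -18, setzen wir t = 1 ein und erhalten j = -18.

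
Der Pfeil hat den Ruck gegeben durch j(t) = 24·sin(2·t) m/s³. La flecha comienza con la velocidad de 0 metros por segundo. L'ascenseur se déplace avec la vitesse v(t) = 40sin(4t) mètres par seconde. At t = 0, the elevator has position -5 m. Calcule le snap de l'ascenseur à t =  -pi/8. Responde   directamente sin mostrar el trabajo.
La réponse est 0.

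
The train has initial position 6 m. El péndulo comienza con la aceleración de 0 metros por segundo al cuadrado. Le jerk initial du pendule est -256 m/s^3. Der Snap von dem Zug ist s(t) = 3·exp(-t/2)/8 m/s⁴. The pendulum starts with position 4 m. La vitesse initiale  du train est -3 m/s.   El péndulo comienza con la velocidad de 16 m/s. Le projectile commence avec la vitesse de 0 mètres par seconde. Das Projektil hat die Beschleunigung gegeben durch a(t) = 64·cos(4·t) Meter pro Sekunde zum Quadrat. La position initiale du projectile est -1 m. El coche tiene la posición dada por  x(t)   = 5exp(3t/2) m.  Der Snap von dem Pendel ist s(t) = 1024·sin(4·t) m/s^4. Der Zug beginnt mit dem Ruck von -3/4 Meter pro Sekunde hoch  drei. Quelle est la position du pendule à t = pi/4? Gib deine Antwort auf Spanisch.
Partiendo del snap s(t) = 1024·sin(4·t), tomamos 4 integrales. Tomando ∫s(t)dt y aplicando j(0) = -256, encontramos j(t) = -256·cos(4·t). Tomando ∫j(t)dt y aplicando a(0) = 0, encontramos a(t) = -64·sin(4·t). Integrando la aceleración y usando la condición inicial v(0) = 16, obtenemos v(t) = 16·cos(4·t). Tomando ∫v(t)dt y aplicando x(0) = 4, encontramos x(t) = 4·sin(4·t) + 4. Usando x(t) = 4·sin(4·t) + 4 y sustituyendo t = pi/4, encontramos x = 4.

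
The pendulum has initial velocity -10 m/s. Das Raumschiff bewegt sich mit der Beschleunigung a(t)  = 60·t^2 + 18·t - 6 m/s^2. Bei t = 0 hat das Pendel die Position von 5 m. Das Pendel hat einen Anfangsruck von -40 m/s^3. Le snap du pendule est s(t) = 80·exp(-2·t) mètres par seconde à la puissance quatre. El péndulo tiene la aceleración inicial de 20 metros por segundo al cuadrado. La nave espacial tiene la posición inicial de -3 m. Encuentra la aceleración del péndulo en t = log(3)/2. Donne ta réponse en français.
En partant du snap s(t) = 80·exp(-2·t), nous prenons 2 primitives. En prenant ∫s(t)dt et en appliquant j(0) = -40, nous trouvons j(t) = -40·exp(-2·t). En intégrant le jerk et en utilisant la condition initiale a(0) = 20, nous obtenons a(t) = 20·exp(-2·t). Nous avons l'accélération a(t) = 20·exp(-2·t). En substituant t = log(3)/2: a(log(3)/2) = 20/3.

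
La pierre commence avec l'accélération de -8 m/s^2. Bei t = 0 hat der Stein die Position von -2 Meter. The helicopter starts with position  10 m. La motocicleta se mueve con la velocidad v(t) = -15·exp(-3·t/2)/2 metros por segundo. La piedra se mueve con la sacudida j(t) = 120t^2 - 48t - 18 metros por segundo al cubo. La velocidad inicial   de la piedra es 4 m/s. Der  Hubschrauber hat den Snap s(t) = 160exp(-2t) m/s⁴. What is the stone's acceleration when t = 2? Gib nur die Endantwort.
The acceleration at t = 2 is a = 180.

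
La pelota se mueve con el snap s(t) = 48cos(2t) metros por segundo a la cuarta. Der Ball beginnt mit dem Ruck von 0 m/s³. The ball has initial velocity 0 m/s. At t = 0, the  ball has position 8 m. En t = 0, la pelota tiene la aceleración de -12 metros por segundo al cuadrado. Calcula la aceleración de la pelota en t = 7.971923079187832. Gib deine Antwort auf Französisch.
Pour résoudre ceci, nous devons prendre 2 primitives de notre équation du snap s(t) = 48·cos(2·t). En prenant ∫s(t)dt et en appliquant j(0) = 0, nous trouvons j(t) = 24·sin(2·t). En intégrant le jerk et en utilisant la condition initiale a(0) = -12, nous obtenons a(t) = -12·cos(2·t). Nous avons l'accélération a(t) = -12·cos(2·t). En substituant t = 7.971923079187832: a(7.971923079187832) = 11.6677006497752.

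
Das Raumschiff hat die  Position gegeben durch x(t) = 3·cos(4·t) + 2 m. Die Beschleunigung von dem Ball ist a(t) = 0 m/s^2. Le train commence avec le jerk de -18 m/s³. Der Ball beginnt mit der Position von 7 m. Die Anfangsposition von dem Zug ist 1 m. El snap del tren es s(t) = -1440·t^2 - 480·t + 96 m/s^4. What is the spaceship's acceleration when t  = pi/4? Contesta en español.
Partiendo de la posición x(t) = 3·cos(4·t) + 2, tomamos 2 derivadas. Tomando d/dt de x(t), encontramos v(t) = -12·sin(4·t). Derivando la velocidad, obtenemos la aceleración: a(t) = -48·cos(4·t). Usando a(t) = -48·cos(4·t) y sustituyendo t = pi/4, encontramos a = 48.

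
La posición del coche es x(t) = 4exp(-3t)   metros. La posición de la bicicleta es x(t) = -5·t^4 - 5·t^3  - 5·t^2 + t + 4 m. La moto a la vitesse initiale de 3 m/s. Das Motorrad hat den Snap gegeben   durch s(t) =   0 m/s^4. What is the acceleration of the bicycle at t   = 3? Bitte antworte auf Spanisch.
Debemos derivar nuestra ecuación de la posición x(t) = -5·t^4 - 5·t^3 - 5·t^2 + t + 4 2 veces. Derivando la posición, obtenemos la velocidad: v(t) = -20·t^3 - 15·t^2 - 10·t + 1. La derivada de la velocidad da la aceleración: a(t) = -60·t^2 - 30·t - 10. De la ecuación de la aceleración a(t) = -60·t^2 - 30·t - 10, sustituimos t = 3 para obtener a = -640.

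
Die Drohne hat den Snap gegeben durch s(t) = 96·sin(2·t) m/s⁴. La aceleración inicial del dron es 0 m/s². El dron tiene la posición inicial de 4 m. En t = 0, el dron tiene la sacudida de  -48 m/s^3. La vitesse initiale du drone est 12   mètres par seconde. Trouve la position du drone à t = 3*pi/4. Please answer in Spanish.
Partiendo del snap s(t) = 96·sin(2·t), tomamos 4 antiderivadas. La integral del snap, con j(0) = -48, da la sacudida: j(t) = -48·cos(2·t). La integral de la sacudida es la aceleración. Usando a(0) = 0, obtenemos a(t) = -24·sin(2·t). Tomando ∫a(t)dt y aplicando v(0) = 12, encontramos v(t) = 12·cos(2·t). La integral de la velocidad es la posición. Usando x(0) = 4, obtenemos x(t) = 6·sin(2·t) + 4. De la ecuación de la posición x(t) = 6·sin(2·t) + 4, sustituimos t = 3*pi/4 para obtener x = -2.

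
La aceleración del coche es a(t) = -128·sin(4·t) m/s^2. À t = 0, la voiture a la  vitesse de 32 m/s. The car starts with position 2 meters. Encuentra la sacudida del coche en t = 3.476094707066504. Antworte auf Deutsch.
Wir müssen unsere Gleichung für die Beschleunigung a(t) = -128·sin(4·t) 1-mal ableiten. Durch Ableiten von der Beschleunigung erhalten wir den Ruck: j(t) = -512·cos(4·t). Wir haben den Ruck j(t) = -512·cos(4·t). Durch Einsetzen von t = 3.476094707066504: j(3.476094707066504) = -118.113958780511.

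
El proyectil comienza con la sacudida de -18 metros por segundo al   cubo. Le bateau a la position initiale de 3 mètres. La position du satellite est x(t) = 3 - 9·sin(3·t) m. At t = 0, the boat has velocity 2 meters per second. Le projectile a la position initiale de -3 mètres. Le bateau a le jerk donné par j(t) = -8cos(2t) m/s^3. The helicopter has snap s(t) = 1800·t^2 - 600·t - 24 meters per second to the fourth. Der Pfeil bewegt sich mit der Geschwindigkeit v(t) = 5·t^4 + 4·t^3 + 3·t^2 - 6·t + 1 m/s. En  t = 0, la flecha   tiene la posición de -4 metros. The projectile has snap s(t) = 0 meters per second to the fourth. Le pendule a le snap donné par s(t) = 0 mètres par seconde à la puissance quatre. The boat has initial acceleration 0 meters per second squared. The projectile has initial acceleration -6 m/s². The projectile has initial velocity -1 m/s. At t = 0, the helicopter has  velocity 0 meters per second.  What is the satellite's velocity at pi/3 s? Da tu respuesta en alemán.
Wir müssen unsere Gleichung für die Position x(t) = 3 - 9·sin(3·t) 1-mal ableiten. Mit d/dt von x(t) finden wir v(t) = -27·cos(3·t). Mit v(t) = -27·cos(3·t) und Einsetzen von t = pi/3, finden wir v = 27.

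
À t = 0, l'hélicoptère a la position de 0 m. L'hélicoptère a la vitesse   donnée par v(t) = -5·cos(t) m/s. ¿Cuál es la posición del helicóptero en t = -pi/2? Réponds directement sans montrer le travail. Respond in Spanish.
En t = -pi/2, x = 5.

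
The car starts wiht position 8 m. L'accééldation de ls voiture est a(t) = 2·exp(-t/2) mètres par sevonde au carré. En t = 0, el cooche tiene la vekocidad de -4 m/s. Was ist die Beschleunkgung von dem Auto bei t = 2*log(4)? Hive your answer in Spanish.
De la ecuación de la aceleración a(t) = 2·exp(-t/2), sustituimos t = 2*log(4) para obtener a = 1/2.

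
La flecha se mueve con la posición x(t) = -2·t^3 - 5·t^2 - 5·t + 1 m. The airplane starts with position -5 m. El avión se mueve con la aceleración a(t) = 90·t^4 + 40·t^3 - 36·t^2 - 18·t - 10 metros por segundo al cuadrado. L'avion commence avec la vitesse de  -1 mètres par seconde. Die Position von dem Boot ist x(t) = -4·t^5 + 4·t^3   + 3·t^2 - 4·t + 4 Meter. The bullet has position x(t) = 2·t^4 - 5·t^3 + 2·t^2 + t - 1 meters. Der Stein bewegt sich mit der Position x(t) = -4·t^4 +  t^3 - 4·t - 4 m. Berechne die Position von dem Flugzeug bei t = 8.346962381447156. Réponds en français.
En partant de l'accélération a(t) = 90·t^4 + 40·t^3 - 36·t^2 - 18·t - 10, nous prenons 2 primitives. En prenant ∫a(t)dt et en appliquant v(0) = -1, nous trouvons v(t) = 18·t^5 + 10·t^4 - 12·t^3 - 9·t^2 - 10·t - 1. En intégrant la vitesse et en utilisant la condition initiale x(0) = -5, nous obtenons x(t) = 3·t^6 + 2·t^5 - 3·t^4 - 3·t^3 - 5·t^2 - t - 5. Nous avons la position x(t) = 3·t^6 + 2·t^5 - 3·t^4 - 3·t^3 - 5·t^2 - t - 5. En substituant t = 8.346962381447156: x(8.346962381447156) = 1078959.41696036.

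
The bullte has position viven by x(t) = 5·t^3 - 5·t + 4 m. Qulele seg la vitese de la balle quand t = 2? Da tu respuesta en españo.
Partiendo de la posición x(t) = 5·t^3 - 5·t + 4, tomamos 1 derivada. Tomando d/dt de x(t), encontramos v(t) = 15·t^2 - 5. De la ecuación de la velocidad v(t) = 15·t^2 - 5, sustituimos t = 2 para obtener v = 55.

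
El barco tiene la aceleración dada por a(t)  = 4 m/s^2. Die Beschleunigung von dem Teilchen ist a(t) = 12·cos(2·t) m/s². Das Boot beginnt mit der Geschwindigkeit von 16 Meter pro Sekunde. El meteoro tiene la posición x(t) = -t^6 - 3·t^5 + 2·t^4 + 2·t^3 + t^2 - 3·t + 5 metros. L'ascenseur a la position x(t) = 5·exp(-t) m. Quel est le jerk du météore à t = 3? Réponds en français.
Pour résoudre ceci, nous devons prendre 3 dérivées de notre équation de la position x(t) = -t^6 - 3·t^5 + 2·t^4 + 2·t^3 + t^2 - 3·t + 5. La dérivée de la position donne la vitesse: v(t) = -6·t^5 - 15·t^4 + 8·t^3 + 6·t^2 + 2·t - 3. En dérivant la vitesse, nous obtenons l'accélération: a(t) = -30·t^4 - 60·t^3 + 24·t^2 + 12·t + 2. La dérivée de l'accélération donne le jerk: j(t) = -120·t^3 - 180·t^2 + 48·t + 12. En utilisant j(t) = -120·t^3 - 180·t^2 + 48·t + 12 et en substituant t = 3, nous trouvons j = -4704.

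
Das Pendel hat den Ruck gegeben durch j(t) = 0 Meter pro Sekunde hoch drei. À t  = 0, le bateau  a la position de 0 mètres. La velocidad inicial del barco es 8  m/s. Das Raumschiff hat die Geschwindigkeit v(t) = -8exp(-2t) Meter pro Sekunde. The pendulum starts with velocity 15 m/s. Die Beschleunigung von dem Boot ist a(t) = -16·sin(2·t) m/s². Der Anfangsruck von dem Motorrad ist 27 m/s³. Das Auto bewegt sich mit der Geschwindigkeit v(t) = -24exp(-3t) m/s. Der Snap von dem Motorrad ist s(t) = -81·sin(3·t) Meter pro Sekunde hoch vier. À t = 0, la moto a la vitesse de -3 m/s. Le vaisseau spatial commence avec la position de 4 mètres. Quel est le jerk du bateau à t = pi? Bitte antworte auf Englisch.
Starting from acceleration a(t) = -16·sin(2·t), we take 1 derivative. The derivative of acceleration gives jerk: j(t) = -32·cos(2·t). Using j(t) = -32·cos(2·t) and substituting t = pi, we find j = -32.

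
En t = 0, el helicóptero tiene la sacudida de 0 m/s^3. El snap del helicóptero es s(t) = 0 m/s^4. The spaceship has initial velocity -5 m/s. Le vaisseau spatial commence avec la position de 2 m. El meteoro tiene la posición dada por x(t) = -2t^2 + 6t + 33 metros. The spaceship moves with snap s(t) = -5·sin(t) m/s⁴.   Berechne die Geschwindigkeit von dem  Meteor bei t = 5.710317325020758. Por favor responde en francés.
En partant de la position x(t) = -2·t^2 + 6·t + 33, nous prenons 1 dérivée. La dérivée de la position donne la vitesse: v(t) = 6 - 4·t. Nous avons la vitesse v(t) = 6 - 4·t. En substituant t = 5.710317325020758: v(5.710317325020758) = -16.8412693000830.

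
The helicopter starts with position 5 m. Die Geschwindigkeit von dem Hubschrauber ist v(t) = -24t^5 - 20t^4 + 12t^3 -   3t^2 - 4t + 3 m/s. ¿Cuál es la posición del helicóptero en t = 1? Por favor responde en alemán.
Ausgehend von der Geschwindigkeit v(t) = -24·t^5 - 20·t^4 + 12·t^3 - 3·t^2 - 4·t + 3, nehmen wir 1 Integral. Das Integral von der Geschwindigkeit, mit x(0) = 5, ergibt die Position: x(t) = -4·t^6 - 4·t^5 + 3·t^4 - t^3 - 2·t^2 + 3·t + 5. Aus der Gleichung für die Position x(t) = -4·t^6 - 4·t^5 + 3·t^4 - t^3 - 2·t^2 + 3·t + 5, setzen wir t = 1 ein und erhalten x = 0.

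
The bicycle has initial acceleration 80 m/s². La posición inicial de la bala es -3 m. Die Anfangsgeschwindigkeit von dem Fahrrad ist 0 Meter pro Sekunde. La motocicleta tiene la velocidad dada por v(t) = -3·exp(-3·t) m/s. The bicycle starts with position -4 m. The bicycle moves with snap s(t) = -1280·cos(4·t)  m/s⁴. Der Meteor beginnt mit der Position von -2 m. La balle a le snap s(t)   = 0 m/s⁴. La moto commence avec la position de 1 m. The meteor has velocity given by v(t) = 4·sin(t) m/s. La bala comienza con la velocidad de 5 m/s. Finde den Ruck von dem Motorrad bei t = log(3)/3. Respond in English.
We must differentiate our velocity equation v(t) = -3·exp(-3·t) 2 times. The derivative of velocity gives acceleration: a(t) = 9·exp(-3·t). The derivative of acceleration gives jerk: j(t) = -27·exp(-3·t). Using j(t) = -27·exp(-3·t) and substituting t = log(3)/3, we find j = -9.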